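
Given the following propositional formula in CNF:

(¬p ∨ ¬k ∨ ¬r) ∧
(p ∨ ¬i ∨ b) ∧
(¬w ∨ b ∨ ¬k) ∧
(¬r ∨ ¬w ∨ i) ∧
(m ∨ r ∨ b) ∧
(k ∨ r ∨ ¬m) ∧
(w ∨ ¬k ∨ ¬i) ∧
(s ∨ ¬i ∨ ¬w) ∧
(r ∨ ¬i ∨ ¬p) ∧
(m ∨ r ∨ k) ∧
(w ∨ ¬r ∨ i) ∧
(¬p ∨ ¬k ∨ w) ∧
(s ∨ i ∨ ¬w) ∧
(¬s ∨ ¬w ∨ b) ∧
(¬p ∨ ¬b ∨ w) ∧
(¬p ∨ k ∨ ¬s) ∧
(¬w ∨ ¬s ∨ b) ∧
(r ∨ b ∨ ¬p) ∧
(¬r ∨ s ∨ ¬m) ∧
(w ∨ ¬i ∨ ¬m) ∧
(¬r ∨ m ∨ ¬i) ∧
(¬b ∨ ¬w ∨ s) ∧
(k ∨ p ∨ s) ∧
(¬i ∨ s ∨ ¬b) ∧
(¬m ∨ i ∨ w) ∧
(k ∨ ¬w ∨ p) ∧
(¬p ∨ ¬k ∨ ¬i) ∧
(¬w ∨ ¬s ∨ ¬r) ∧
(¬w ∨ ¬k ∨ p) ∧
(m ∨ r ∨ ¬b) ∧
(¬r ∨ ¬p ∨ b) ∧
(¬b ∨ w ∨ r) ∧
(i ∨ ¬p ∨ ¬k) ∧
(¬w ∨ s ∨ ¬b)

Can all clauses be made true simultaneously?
No

No, the formula is not satisfiable.

No assignment of truth values to the variables can make all 34 clauses true simultaneously.

The formula is UNSAT (unsatisfiable).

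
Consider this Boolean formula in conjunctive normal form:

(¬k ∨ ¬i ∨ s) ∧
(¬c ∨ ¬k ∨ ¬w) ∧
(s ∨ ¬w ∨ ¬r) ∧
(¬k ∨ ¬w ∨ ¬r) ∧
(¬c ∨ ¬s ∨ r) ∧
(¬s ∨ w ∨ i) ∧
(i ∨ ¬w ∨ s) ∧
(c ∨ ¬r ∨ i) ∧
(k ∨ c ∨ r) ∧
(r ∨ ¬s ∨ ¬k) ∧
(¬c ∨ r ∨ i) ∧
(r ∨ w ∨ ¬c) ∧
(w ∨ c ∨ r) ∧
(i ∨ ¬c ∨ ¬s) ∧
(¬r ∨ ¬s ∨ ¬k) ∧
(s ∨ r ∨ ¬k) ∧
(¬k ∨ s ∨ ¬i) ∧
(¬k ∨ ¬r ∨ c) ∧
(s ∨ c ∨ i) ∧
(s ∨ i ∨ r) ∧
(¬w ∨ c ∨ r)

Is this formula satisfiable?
Yes

Yes, the formula is satisfiable.

One satisfying assignment is: i=True, r=True, k=False, w=False, c=False, s=False

Verification: With this assignment, all 21 clauses evaluate to true.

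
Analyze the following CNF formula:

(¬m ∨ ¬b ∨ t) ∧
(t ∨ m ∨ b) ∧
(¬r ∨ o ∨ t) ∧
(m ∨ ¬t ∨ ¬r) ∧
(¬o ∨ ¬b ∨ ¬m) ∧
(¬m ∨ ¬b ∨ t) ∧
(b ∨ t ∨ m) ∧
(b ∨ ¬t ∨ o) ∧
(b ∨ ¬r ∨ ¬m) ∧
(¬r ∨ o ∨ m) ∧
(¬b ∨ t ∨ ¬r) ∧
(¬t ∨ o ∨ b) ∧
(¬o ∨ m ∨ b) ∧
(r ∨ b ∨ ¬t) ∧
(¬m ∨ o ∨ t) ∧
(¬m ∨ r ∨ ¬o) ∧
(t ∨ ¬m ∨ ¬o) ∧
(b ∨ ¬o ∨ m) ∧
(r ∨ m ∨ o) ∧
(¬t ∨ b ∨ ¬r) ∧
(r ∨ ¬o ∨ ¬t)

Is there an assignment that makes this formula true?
Yes

Yes, the formula is satisfiable.

One satisfying assignment is: o=False, t=True, b=True, m=True, r=True

Verification: With this assignment, all 21 clauses evaluate to true.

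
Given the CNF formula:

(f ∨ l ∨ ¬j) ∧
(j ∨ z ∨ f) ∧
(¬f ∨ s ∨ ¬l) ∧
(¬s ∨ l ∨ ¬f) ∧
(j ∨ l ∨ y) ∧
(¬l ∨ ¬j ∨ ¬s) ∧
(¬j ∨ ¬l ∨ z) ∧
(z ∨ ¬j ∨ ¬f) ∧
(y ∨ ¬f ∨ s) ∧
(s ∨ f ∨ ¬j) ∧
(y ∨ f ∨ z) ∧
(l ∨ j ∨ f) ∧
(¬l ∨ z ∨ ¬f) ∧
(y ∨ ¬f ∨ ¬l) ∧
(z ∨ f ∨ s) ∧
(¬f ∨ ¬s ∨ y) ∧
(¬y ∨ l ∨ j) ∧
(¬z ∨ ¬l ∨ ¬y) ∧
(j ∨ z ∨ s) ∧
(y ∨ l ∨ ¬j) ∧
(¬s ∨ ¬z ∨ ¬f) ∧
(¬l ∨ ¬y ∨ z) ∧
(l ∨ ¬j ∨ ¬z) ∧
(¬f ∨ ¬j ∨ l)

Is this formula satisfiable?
Yes

Yes, the formula is satisfiable.

One satisfying assignment is: l=True, y=False, s=False, z=True, f=False, j=False

Verification: With this assignment, all 24 clauses evaluate to true.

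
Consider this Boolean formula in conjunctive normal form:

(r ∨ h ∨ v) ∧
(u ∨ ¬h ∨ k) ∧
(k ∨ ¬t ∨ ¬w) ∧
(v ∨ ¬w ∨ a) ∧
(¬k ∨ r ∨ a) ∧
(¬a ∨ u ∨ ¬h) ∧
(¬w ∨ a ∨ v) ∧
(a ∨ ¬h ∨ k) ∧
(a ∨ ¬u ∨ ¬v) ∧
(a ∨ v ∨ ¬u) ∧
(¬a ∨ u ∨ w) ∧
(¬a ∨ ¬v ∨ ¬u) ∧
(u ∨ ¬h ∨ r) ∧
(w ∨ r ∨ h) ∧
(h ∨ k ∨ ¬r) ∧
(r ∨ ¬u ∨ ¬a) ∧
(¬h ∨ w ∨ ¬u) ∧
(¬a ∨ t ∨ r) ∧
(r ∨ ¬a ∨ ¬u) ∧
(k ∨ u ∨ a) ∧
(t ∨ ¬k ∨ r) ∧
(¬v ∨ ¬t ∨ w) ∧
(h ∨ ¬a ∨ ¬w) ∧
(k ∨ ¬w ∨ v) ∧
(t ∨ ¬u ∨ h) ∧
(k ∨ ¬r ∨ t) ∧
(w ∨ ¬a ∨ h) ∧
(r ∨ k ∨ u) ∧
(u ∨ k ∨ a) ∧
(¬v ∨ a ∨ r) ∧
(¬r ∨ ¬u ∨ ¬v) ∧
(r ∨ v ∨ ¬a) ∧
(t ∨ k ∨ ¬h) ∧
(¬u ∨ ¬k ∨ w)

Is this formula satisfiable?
Yes

Yes, the formula is satisfiable.

One satisfying assignment is: r=True, a=False, t=False, h=False, v=False, k=True, w=False, u=False

Verification: With this assignment, all 34 clauses evaluate to true.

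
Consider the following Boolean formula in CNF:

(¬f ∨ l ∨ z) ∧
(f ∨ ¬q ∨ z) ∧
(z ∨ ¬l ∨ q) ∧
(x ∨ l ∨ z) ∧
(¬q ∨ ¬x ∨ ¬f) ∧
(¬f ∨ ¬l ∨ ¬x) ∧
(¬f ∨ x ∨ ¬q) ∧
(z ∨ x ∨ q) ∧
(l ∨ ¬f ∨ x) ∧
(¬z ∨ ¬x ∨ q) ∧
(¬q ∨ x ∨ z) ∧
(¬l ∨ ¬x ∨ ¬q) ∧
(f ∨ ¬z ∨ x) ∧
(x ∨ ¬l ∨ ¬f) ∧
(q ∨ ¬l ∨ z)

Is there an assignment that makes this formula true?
Yes

Yes, the formula is satisfiable.

One satisfying assignment is: x=True, z=False, f=False, q=False, l=False

Verification: With this assignment, all 15 clauses evaluate to true.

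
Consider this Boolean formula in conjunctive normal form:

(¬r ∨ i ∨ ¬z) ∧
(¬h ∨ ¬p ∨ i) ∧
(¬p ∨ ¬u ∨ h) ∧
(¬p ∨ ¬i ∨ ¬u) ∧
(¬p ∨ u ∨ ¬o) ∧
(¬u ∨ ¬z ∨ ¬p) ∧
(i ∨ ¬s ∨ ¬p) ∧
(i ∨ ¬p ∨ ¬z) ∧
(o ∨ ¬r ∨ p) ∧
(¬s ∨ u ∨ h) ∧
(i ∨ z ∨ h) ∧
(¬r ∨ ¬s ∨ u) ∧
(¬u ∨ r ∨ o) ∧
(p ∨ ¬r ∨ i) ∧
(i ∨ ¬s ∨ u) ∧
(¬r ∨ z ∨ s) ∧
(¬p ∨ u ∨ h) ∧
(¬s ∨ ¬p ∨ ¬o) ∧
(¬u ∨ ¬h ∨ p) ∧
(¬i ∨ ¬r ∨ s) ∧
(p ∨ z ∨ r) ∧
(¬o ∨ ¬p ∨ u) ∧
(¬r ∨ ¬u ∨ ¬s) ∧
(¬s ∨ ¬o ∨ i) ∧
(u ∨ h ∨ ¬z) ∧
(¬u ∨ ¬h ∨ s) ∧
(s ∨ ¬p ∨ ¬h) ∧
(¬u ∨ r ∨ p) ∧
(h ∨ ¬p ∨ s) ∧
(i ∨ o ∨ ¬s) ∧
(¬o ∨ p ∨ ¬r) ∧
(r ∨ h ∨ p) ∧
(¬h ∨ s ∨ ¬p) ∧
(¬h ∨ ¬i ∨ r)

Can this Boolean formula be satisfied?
Yes

Yes, the formula is satisfiable.

One satisfying assignment is: s=False, z=True, o=False, r=False, h=True, u=False, p=False, i=False

Verification: With this assignment, all 34 clauses evaluate to true.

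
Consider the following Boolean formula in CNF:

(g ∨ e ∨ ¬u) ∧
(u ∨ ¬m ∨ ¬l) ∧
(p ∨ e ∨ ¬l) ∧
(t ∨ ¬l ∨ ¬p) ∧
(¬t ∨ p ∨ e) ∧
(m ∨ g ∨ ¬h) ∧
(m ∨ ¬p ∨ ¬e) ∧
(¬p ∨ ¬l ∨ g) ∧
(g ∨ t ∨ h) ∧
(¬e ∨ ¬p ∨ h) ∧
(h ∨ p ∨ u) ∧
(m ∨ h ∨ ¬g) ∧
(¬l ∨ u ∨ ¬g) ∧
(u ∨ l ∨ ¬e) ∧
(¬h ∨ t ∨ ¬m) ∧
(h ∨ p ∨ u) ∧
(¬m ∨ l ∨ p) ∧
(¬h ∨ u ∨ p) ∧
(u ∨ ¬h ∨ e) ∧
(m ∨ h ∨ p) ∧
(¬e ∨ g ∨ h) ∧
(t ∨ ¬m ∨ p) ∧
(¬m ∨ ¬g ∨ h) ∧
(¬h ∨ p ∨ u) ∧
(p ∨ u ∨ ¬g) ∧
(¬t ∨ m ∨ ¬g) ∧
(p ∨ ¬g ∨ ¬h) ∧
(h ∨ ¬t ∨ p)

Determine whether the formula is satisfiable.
Yes

Yes, the formula is satisfiable.

One satisfying assignment is: e=True, m=True, h=True, p=False, t=True, u=True, g=False, l=True

Verification: With this assignment, all 28 clauses evaluate to true.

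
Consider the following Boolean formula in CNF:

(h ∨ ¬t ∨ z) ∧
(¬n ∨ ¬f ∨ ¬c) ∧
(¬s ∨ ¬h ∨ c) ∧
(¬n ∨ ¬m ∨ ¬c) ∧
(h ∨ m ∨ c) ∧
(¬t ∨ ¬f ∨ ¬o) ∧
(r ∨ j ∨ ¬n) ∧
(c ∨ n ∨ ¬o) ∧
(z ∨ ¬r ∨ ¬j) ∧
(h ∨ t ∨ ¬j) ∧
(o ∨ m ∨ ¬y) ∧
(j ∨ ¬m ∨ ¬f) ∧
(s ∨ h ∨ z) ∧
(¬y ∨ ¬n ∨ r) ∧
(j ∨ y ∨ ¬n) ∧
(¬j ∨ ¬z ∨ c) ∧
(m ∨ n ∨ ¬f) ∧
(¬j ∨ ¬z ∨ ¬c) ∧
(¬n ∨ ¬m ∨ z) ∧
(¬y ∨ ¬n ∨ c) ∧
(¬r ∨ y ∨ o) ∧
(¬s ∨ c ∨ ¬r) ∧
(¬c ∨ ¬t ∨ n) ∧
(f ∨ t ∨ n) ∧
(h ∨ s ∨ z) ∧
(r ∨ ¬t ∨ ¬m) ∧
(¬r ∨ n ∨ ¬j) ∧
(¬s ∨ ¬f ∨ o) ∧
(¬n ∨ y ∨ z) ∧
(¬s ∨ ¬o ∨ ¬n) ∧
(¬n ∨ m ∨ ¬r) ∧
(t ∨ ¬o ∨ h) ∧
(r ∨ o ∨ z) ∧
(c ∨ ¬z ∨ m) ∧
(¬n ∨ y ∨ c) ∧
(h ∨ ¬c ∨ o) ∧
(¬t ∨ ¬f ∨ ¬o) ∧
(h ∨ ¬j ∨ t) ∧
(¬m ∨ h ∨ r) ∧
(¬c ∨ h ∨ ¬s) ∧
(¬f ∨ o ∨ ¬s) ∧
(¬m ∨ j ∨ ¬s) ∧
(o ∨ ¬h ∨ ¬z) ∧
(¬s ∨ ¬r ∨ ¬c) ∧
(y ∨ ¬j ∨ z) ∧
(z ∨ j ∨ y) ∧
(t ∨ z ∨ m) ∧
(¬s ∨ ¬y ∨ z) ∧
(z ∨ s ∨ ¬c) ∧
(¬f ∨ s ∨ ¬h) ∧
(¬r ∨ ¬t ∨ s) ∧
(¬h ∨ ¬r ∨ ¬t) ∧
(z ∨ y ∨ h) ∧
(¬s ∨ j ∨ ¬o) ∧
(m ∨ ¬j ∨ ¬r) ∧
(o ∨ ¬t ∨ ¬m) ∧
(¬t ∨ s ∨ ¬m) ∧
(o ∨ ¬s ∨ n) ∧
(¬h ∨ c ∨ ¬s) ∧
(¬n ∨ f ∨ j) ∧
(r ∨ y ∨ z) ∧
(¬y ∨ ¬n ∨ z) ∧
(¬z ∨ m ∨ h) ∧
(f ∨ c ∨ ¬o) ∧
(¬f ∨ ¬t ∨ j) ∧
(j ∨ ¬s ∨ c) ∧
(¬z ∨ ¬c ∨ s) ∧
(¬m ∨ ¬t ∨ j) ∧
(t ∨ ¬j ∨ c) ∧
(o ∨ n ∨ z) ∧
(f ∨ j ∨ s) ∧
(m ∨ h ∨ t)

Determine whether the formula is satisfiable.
No

No, the formula is not satisfiable.

No assignment of truth values to the variables can make all 72 clauses true simultaneously.

The formula is UNSAT (unsatisfiable).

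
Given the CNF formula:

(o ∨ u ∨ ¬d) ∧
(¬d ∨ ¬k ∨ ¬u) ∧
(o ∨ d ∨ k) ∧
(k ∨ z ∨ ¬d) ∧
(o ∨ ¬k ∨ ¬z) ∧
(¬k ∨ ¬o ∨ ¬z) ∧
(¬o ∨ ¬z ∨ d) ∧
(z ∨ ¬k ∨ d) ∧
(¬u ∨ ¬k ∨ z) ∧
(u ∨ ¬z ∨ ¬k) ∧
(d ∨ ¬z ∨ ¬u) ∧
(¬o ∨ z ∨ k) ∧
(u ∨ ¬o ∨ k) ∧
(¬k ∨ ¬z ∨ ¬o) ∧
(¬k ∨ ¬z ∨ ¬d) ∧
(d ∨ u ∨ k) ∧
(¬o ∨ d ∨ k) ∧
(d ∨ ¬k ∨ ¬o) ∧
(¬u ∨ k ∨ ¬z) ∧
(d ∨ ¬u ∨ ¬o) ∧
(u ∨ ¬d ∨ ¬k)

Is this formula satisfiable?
No

No, the formula is not satisfiable.

No assignment of truth values to the variables can make all 21 clauses true simultaneously.

The formula is UNSAT (unsatisfiable).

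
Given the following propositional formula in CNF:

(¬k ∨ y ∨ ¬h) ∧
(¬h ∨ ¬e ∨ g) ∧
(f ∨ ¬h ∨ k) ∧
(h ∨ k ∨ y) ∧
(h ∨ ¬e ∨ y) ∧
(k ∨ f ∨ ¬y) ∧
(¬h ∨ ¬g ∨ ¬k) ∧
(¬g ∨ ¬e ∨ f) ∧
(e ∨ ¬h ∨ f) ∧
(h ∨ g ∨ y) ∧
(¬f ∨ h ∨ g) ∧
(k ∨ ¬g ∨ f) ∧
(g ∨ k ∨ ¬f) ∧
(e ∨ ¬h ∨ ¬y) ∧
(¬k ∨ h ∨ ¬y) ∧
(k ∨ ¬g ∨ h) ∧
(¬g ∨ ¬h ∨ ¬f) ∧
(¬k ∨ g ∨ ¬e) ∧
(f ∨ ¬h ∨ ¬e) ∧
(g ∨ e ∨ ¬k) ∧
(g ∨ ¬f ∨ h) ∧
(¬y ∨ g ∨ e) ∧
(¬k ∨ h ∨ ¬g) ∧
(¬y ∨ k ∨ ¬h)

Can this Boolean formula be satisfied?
No

No, the formula is not satisfiable.

No assignment of truth values to the variables can make all 24 clauses true simultaneously.

The formula is UNSAT (unsatisfiable).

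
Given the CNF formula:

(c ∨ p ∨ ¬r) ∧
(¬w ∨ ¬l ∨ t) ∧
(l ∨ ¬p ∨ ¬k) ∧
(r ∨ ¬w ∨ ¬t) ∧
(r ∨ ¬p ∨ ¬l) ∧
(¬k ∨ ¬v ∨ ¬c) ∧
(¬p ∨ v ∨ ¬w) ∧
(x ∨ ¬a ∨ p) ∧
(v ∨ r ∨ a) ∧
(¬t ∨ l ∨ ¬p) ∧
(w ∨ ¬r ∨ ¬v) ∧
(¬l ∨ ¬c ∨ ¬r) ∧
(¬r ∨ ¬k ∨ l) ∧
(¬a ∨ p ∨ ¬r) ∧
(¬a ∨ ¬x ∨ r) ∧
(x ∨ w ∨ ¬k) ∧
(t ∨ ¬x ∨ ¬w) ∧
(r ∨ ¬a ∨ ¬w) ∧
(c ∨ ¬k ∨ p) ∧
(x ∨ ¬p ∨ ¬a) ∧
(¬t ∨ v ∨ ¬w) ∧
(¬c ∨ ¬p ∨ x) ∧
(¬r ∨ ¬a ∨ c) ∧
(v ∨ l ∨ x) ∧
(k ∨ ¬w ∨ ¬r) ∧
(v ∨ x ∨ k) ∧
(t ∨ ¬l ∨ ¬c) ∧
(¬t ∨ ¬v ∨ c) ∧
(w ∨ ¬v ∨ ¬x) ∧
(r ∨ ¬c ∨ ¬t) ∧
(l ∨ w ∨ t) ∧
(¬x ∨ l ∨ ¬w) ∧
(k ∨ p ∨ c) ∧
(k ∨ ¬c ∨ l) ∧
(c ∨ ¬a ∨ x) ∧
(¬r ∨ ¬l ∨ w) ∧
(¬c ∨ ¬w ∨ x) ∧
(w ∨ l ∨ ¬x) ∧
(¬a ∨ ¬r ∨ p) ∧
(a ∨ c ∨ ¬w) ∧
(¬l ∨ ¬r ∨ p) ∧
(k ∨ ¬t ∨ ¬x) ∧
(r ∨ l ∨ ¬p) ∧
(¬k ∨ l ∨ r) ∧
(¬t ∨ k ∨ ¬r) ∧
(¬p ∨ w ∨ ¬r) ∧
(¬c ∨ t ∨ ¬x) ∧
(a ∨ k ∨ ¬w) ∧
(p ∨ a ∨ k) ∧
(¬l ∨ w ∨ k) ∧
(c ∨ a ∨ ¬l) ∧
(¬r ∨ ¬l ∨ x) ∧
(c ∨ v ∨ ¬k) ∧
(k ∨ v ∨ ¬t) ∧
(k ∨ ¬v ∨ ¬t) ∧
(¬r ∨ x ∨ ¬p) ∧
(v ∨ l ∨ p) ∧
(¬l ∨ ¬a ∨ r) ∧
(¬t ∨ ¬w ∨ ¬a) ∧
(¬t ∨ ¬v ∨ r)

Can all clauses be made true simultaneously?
No

No, the formula is not satisfiable.

No assignment of truth values to the variables can make all 60 clauses true simultaneously.

The formula is UNSAT (unsatisfiable).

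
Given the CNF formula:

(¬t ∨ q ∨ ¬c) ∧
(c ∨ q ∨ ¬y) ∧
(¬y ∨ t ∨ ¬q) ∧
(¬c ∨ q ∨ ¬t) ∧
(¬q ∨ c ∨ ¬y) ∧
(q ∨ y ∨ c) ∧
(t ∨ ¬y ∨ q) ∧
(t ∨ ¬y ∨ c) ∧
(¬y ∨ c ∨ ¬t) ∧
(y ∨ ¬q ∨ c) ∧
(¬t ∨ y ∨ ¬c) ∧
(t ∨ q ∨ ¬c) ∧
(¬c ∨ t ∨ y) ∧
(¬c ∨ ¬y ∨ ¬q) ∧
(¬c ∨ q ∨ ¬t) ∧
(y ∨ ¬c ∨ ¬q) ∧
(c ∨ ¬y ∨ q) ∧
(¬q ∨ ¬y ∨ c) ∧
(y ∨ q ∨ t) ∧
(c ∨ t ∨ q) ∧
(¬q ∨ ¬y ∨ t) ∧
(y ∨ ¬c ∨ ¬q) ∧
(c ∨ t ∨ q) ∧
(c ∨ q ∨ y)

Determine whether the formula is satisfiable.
No

No, the formula is not satisfiable.

No assignment of truth values to the variables can make all 24 clauses true simultaneously.

The formula is UNSAT (unsatisfiable).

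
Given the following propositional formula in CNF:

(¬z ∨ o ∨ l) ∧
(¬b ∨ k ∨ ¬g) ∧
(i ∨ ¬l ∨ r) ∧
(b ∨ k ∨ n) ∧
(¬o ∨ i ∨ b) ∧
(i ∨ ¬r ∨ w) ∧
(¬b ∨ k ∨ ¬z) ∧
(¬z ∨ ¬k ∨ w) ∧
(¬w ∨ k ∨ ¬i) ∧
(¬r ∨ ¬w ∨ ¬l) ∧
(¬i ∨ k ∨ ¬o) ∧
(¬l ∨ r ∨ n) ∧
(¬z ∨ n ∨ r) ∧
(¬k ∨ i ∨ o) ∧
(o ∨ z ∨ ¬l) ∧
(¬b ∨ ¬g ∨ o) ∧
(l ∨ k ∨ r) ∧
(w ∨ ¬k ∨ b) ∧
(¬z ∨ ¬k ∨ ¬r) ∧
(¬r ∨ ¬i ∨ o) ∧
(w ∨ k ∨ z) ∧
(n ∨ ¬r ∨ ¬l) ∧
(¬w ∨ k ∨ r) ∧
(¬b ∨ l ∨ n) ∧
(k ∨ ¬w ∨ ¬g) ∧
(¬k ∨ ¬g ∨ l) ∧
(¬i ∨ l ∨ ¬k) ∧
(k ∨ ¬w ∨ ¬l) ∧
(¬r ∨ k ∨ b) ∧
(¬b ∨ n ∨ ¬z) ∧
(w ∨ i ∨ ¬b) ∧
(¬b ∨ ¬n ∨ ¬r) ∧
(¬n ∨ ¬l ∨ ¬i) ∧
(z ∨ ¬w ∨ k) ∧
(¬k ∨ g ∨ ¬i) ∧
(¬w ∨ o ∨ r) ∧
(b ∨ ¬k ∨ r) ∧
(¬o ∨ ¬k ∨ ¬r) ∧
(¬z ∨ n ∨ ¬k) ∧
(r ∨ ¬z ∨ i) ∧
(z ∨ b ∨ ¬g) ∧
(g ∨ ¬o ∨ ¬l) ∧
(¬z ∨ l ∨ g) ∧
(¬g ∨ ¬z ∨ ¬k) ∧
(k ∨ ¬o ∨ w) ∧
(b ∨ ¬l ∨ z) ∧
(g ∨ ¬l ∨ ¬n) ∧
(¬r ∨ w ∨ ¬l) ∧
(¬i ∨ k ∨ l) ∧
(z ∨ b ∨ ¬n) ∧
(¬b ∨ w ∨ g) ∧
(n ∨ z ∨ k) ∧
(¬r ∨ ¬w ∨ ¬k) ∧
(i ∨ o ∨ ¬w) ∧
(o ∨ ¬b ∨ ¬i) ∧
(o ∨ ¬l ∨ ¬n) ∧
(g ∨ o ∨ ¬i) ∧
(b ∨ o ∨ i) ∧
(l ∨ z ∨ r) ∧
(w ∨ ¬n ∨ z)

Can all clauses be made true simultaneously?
No

No, the formula is not satisfiable.

No assignment of truth values to the variables can make all 60 clauses true simultaneously.

The formula is UNSAT (unsatisfiable).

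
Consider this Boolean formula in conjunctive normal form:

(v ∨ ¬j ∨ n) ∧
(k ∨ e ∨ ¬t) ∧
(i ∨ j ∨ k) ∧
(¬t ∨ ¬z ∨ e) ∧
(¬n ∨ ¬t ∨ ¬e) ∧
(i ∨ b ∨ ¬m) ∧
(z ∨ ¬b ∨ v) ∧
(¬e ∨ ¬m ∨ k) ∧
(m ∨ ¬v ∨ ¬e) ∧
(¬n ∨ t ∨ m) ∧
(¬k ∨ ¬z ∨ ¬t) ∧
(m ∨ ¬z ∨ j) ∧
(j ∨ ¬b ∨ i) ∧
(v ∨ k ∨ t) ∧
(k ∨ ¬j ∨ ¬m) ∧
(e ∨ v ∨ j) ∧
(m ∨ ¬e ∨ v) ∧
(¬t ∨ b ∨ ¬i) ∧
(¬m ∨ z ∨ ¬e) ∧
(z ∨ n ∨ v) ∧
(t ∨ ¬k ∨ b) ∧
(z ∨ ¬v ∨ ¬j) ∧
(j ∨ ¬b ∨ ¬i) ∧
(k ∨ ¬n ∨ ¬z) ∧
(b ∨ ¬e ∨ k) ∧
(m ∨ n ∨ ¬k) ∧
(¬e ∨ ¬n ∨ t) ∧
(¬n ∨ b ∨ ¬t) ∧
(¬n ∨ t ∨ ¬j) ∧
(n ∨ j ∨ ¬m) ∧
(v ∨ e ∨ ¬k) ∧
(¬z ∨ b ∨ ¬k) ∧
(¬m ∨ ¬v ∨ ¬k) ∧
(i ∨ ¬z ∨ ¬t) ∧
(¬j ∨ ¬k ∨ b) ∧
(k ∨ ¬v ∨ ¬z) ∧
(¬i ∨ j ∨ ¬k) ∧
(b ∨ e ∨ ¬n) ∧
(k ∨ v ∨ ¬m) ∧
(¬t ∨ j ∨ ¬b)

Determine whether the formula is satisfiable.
Yes

Yes, the formula is satisfiable.

One satisfying assignment is: n=False, e=False, m=False, t=False, v=True, i=True, k=False, j=False, z=False, b=False

Verification: With this assignment, all 40 clauses evaluate to true.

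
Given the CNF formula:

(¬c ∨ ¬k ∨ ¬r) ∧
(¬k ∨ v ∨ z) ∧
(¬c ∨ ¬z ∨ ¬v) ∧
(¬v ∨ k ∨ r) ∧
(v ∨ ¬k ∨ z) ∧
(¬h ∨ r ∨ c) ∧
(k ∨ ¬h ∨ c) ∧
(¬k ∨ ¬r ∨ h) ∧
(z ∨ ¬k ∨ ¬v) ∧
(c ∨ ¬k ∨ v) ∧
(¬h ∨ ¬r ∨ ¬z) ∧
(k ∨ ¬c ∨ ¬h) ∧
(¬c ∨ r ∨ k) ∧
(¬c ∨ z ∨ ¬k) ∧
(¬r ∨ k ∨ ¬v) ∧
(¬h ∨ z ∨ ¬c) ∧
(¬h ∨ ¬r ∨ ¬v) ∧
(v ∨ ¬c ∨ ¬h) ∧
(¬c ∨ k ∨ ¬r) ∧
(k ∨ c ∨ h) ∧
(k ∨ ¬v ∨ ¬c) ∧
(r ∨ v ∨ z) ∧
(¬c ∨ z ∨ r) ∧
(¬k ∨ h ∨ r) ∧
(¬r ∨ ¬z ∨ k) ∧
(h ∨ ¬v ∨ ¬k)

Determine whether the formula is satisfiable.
No

No, the formula is not satisfiable.

No assignment of truth values to the variables can make all 26 clauses true simultaneously.

The formula is UNSAT (unsatisfiable).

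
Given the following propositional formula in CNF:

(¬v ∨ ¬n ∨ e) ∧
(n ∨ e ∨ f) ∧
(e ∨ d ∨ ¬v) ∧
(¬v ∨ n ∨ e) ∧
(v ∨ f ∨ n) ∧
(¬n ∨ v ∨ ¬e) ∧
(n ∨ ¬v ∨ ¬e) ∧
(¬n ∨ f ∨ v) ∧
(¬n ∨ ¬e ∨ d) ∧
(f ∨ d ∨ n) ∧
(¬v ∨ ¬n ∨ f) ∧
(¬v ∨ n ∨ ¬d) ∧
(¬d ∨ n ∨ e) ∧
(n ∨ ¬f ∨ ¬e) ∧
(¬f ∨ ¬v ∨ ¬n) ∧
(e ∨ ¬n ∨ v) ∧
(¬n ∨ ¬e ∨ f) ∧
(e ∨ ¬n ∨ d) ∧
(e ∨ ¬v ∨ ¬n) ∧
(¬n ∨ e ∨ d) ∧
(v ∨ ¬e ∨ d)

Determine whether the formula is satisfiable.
Yes

Yes, the formula is satisfiable.

One satisfying assignment is: e=False, n=False, f=True, d=False, v=False

Verification: With this assignment, all 21 clauses evaluate to true.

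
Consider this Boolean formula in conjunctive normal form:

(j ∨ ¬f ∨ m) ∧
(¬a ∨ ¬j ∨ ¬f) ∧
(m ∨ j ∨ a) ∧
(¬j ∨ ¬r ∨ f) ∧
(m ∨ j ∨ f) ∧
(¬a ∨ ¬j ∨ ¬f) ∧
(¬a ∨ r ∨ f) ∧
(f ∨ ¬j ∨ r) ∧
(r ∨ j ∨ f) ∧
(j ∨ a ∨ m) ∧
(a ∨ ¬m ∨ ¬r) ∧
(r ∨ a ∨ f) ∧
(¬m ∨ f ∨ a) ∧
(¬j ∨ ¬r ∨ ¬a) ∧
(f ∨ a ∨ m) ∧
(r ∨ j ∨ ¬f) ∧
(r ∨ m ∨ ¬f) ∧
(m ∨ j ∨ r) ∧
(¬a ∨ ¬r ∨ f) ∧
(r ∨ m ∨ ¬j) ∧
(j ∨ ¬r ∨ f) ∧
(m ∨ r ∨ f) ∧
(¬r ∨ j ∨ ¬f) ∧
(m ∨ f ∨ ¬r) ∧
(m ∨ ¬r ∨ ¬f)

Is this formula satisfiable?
Yes

Yes, the formula is satisfiable.

One satisfying assignment is: a=False, j=True, r=False, f=True, m=True

Verification: With this assignment, all 25 clauses evaluate to true.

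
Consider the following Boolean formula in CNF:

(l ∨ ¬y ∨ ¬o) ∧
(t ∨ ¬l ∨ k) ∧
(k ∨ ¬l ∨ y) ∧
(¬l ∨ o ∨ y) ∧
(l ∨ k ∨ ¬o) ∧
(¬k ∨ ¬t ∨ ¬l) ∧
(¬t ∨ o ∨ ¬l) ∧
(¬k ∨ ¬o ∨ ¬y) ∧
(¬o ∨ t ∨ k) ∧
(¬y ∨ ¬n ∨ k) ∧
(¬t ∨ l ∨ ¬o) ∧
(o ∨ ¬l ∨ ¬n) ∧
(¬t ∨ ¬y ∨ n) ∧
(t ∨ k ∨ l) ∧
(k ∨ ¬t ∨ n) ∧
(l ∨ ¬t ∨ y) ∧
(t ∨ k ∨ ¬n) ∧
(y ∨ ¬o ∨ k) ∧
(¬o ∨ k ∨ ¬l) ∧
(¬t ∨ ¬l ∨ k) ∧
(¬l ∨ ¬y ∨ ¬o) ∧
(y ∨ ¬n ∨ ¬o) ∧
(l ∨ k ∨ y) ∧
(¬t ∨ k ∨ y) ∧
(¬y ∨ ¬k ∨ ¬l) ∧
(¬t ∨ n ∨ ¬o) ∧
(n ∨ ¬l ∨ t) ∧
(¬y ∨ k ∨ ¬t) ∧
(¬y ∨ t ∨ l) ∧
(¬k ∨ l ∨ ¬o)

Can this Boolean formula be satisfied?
Yes

Yes, the formula is satisfiable.

One satisfying assignment is: y=False, o=False, t=False, l=False, n=False, k=True

Verification: With this assignment, all 30 clauses evaluate to true.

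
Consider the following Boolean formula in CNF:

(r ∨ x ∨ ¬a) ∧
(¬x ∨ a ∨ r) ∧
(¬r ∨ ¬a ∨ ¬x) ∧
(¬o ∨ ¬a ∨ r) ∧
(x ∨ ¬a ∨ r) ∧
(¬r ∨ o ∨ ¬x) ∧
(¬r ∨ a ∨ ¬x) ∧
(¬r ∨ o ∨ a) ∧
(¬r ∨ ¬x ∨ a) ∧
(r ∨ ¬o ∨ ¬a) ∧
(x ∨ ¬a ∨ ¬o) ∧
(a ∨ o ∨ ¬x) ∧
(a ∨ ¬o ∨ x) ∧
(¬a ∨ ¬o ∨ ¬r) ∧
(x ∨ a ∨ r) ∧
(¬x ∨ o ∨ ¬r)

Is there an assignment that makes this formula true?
Yes

Yes, the formula is satisfiable.

One satisfying assignment is: x=False, r=True, a=True, o=False

Verification: With this assignment, all 16 clauses evaluate to true.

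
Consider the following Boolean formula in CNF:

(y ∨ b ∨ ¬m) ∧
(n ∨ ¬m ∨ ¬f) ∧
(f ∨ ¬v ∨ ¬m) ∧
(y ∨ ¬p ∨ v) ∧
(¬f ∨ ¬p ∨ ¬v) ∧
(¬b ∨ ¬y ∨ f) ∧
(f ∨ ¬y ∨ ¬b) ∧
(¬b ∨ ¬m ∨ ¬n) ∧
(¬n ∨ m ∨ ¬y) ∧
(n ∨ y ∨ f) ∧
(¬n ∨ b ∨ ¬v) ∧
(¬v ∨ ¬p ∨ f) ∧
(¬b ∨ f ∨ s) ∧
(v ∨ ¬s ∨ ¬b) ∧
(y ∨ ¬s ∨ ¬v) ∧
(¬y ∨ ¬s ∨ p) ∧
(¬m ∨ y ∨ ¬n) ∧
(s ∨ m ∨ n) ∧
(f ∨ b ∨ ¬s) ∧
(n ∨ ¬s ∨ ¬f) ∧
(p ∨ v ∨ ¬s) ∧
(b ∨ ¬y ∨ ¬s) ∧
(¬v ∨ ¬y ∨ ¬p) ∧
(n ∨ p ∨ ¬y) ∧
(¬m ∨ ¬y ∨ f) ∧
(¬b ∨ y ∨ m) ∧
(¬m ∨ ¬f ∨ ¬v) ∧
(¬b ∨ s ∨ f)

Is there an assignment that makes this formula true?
Yes

Yes, the formula is satisfiable.

One satisfying assignment is: n=True, p=False, y=False, f=False, v=False, b=False, s=False, m=False

Verification: With this assignment, all 28 clauses evaluate to true.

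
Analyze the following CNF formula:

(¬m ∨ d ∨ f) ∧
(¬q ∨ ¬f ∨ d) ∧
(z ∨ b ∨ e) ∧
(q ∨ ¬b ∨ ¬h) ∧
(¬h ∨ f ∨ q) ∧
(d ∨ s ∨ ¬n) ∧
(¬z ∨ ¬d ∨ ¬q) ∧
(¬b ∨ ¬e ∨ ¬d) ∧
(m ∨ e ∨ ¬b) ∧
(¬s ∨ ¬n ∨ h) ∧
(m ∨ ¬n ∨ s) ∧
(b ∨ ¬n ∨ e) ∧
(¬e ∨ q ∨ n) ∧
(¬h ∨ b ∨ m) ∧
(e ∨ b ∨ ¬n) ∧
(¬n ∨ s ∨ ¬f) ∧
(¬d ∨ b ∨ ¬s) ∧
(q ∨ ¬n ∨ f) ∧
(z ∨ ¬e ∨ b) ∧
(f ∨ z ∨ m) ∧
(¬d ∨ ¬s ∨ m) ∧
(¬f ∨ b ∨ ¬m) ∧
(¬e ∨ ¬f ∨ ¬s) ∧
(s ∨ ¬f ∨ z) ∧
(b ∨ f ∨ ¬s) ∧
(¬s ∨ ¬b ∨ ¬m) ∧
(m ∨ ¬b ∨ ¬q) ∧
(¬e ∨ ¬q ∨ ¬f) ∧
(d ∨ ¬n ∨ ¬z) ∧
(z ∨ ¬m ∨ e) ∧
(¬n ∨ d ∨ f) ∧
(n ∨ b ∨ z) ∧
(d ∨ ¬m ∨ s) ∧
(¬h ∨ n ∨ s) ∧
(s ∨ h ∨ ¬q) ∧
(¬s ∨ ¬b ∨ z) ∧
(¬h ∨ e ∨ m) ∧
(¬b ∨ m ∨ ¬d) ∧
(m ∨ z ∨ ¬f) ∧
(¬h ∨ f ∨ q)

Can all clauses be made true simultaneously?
Yes

Yes, the formula is satisfiable.

One satisfying assignment is: q=False, f=False, h=False, e=False, z=True, n=False, b=False, d=False, s=False, m=False

Verification: With this assignment, all 40 clauses evaluate to true.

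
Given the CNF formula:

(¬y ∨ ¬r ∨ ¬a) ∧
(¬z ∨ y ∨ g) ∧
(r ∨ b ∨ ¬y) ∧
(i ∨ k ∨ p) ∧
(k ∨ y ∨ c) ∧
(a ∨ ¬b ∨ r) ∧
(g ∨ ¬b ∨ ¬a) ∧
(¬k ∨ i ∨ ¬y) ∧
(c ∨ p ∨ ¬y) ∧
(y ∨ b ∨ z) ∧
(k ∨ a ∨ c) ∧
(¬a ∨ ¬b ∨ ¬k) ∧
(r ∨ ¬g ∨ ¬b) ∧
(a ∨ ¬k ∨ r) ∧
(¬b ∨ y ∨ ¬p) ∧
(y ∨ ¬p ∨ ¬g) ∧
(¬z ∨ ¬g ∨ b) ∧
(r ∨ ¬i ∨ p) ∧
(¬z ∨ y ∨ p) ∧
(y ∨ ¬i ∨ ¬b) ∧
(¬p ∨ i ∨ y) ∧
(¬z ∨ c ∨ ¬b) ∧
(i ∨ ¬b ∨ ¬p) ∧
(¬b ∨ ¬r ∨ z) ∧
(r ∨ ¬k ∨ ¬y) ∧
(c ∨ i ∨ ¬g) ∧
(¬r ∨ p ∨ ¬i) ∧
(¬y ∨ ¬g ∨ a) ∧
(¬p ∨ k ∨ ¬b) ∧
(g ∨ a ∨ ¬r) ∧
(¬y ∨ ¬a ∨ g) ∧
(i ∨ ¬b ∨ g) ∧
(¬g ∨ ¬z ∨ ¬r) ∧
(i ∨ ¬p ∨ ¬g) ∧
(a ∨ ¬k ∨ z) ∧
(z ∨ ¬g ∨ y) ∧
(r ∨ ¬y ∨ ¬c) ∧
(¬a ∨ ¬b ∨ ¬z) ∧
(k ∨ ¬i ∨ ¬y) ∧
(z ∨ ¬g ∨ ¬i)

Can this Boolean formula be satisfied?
No

No, the formula is not satisfiable.

No assignment of truth values to the variables can make all 40 clauses true simultaneously.

The formula is UNSAT (unsatisfiable).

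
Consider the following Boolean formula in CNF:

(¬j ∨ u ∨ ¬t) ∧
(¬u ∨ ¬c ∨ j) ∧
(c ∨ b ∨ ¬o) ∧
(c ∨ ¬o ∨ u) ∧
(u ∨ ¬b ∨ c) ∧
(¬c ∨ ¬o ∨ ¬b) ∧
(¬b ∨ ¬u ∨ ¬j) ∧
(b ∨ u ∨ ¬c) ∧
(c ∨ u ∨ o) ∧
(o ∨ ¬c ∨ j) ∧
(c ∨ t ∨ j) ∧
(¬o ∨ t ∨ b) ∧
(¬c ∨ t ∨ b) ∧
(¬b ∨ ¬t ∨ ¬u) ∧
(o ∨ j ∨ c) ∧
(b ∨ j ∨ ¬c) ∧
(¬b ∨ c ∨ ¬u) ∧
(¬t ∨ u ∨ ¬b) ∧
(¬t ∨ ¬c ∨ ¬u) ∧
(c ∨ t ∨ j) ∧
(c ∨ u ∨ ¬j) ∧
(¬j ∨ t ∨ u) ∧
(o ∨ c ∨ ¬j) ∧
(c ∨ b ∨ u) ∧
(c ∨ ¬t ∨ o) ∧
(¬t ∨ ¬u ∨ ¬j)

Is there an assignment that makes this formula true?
No

No, the formula is not satisfiable.

No assignment of truth values to the variables can make all 26 clauses true simultaneously.

The formula is UNSAT (unsatisfiable).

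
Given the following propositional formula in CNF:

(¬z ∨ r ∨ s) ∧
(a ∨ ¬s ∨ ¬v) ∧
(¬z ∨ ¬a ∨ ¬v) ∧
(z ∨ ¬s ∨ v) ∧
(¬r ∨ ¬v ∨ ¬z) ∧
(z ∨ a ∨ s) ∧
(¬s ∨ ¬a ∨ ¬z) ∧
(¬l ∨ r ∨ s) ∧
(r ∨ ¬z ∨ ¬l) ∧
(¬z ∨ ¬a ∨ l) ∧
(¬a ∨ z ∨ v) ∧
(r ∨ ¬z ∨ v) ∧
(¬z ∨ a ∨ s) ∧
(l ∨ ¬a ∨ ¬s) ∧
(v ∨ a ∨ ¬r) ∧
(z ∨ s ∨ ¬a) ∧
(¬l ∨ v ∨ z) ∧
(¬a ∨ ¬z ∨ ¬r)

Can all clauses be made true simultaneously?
Yes

Yes, the formula is satisfiable.

One satisfying assignment is: a=True, z=False, v=True, l=True, s=True, r=False

Verification: With this assignment, all 18 clauses evaluate to true.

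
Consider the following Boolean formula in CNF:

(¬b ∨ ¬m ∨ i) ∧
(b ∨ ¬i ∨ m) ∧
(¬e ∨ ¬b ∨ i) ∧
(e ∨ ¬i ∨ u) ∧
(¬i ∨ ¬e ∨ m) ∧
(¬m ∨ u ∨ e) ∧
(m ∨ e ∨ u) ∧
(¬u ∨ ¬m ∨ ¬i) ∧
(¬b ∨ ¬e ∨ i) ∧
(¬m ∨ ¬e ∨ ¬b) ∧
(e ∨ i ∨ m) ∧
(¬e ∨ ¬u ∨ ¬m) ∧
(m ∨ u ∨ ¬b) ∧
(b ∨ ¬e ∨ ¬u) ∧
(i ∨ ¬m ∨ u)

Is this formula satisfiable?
Yes

Yes, the formula is satisfiable.

One satisfying assignment is: i=False, b=False, e=True, m=False, u=False

Verification: With this assignment, all 15 clauses evaluate to true.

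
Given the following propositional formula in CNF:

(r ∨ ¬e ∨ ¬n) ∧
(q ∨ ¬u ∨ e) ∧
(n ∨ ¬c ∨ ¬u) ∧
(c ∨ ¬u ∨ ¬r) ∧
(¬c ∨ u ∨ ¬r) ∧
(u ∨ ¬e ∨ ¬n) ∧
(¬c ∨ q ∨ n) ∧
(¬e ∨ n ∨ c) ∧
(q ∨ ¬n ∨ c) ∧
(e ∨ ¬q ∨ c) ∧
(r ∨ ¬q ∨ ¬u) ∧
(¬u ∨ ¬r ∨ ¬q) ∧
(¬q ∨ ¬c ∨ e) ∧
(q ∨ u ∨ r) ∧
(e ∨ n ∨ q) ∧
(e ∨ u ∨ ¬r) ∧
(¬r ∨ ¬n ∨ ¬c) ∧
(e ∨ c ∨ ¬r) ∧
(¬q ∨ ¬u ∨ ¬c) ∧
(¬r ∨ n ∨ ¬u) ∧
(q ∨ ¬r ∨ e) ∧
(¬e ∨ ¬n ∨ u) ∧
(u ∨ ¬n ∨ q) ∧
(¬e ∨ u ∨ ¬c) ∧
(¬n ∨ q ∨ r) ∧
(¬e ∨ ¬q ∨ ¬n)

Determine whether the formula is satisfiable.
No

No, the formula is not satisfiable.

No assignment of truth values to the variables can make all 26 clauses true simultaneously.

The formula is UNSAT (unsatisfiable).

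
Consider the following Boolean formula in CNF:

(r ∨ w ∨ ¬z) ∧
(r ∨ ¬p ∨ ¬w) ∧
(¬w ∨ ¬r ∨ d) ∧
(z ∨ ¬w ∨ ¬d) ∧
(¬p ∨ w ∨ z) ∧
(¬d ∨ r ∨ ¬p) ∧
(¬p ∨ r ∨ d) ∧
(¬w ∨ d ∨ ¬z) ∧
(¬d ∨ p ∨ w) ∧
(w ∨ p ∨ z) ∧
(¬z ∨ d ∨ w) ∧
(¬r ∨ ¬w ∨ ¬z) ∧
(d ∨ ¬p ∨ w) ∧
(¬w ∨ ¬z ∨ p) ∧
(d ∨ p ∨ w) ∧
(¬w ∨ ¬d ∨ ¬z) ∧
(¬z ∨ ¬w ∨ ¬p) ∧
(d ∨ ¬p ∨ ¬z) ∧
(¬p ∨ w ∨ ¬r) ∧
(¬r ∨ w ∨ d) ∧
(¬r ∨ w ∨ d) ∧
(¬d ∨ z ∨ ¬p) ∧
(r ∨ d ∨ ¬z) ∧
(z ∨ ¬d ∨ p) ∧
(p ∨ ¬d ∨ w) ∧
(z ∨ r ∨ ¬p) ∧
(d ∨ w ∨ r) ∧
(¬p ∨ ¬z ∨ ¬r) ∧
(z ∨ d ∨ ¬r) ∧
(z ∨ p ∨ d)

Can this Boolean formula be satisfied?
No

No, the formula is not satisfiable.

No assignment of truth values to the variables can make all 30 clauses true simultaneously.

The formula is UNSAT (unsatisfiable).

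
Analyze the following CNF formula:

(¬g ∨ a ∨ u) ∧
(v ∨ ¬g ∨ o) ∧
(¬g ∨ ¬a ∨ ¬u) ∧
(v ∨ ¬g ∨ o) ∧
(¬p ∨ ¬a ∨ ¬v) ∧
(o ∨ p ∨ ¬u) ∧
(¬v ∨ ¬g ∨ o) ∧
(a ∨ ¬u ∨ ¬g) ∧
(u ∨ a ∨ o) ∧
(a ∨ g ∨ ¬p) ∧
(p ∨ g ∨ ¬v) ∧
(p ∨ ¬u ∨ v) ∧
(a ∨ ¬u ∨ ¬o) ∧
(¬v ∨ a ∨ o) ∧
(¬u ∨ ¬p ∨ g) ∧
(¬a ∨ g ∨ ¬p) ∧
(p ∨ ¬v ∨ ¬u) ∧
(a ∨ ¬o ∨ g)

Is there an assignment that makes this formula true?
Yes

Yes, the formula is satisfiable.

One satisfying assignment is: u=False, g=False, p=False, o=False, v=False, a=True

Verification: With this assignment, all 18 clauses evaluate to true.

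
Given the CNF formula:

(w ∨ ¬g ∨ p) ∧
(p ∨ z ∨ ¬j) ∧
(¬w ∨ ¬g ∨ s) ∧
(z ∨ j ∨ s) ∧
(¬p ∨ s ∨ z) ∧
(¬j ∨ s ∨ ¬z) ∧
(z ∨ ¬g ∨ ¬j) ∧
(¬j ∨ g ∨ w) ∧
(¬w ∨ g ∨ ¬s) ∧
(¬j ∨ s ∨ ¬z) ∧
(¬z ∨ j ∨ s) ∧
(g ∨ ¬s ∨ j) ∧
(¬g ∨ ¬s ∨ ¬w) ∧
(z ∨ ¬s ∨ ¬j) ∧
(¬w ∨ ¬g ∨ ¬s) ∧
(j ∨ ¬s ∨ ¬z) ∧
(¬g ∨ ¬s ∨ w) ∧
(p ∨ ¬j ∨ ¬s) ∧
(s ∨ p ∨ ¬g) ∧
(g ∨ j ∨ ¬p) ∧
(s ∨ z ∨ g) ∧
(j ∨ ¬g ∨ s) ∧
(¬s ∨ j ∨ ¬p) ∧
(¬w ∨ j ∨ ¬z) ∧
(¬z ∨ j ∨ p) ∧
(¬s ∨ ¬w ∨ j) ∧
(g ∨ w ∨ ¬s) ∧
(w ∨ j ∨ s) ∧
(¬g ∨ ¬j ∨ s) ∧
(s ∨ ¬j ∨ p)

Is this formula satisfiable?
No

No, the formula is not satisfiable.

No assignment of truth values to the variables can make all 30 clauses true simultaneously.

The formula is UNSAT (unsatisfiable).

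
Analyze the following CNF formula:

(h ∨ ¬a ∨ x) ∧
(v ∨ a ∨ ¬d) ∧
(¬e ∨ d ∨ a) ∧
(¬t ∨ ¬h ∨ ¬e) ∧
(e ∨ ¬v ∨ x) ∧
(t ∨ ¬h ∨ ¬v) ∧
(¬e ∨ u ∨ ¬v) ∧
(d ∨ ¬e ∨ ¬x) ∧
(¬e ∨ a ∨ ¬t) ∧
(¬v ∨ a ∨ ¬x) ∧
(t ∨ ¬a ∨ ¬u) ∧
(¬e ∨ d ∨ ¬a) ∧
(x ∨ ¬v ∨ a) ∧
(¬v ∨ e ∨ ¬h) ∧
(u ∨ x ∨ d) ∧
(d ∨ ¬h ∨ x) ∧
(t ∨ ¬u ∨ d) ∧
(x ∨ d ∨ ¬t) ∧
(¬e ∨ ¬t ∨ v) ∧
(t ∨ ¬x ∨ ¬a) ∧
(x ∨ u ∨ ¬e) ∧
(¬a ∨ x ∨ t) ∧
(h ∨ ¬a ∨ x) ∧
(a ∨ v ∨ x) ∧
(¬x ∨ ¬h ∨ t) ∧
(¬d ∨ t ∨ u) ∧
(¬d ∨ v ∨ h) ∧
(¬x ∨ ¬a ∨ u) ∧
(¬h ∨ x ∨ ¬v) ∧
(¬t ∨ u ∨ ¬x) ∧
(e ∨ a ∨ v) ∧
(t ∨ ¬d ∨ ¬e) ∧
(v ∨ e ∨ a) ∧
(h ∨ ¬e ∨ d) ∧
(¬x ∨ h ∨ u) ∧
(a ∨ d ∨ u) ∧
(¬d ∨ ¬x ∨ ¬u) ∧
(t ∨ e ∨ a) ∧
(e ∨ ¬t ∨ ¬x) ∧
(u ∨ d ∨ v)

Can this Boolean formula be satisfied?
Yes

Yes, the formula is satisfiable.

One satisfying assignment is: x=False, d=True, t=True, h=True, e=False, u=False, a=True, v=False

Verification: With this assignment, all 40 clauses evaluate to true.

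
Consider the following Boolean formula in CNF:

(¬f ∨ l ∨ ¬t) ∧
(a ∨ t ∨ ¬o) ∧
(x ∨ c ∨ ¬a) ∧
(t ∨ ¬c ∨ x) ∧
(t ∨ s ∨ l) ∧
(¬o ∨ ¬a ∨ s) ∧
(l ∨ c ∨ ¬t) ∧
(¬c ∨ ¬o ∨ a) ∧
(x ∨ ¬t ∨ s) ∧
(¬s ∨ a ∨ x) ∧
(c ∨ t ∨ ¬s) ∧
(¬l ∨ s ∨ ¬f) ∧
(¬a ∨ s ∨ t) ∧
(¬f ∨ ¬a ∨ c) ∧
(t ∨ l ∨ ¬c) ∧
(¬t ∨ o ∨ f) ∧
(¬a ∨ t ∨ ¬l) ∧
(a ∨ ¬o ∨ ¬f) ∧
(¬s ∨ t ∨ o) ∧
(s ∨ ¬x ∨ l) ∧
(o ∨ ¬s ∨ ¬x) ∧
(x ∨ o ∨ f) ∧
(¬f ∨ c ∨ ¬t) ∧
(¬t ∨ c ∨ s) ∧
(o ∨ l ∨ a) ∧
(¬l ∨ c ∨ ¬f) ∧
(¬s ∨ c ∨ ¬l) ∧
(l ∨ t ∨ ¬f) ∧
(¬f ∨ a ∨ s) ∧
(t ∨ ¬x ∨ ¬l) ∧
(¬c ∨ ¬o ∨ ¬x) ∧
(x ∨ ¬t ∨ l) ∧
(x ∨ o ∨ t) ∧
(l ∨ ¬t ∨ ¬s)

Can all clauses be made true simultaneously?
Yes

Yes, the formula is satisfiable.

One satisfying assignment is: l=True, s=True, t=True, x=False, o=True, c=True, a=True, f=False

Verification: With this assignment, all 34 clauses evaluate to true.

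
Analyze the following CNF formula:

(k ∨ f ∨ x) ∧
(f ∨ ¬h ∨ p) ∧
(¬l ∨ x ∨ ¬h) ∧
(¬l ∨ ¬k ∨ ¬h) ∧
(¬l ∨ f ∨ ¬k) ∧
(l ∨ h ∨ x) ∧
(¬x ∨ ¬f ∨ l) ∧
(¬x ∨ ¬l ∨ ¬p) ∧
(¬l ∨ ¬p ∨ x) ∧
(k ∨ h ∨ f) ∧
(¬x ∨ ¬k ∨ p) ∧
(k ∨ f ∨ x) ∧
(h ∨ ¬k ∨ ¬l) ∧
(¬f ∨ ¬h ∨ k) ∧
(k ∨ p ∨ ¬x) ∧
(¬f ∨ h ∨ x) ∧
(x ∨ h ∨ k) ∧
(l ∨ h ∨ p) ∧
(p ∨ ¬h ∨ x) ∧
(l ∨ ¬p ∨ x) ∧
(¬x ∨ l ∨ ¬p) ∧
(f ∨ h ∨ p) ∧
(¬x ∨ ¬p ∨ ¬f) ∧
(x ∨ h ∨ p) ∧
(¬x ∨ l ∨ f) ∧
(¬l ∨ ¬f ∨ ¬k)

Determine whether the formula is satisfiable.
No

No, the formula is not satisfiable.

No assignment of truth values to the variables can make all 26 clauses true simultaneously.

The formula is UNSAT (unsatisfiable).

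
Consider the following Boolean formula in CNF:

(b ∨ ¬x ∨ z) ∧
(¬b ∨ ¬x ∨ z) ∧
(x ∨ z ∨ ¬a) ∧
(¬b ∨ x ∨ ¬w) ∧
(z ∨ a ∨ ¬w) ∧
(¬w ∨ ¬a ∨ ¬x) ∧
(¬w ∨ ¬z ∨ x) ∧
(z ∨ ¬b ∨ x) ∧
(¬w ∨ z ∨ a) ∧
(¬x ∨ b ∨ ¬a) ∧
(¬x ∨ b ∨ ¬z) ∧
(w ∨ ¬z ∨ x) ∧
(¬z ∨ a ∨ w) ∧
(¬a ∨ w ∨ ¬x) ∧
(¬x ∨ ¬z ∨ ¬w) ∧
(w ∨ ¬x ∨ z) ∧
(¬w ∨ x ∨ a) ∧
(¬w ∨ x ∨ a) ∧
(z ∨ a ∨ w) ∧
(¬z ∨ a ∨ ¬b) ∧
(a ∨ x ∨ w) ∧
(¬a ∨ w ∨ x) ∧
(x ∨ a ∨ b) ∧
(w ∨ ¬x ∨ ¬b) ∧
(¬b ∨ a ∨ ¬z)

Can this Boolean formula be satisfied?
No

No, the formula is not satisfiable.

No assignment of truth values to the variables can make all 25 clauses true simultaneously.

The formula is UNSAT (unsatisfiable).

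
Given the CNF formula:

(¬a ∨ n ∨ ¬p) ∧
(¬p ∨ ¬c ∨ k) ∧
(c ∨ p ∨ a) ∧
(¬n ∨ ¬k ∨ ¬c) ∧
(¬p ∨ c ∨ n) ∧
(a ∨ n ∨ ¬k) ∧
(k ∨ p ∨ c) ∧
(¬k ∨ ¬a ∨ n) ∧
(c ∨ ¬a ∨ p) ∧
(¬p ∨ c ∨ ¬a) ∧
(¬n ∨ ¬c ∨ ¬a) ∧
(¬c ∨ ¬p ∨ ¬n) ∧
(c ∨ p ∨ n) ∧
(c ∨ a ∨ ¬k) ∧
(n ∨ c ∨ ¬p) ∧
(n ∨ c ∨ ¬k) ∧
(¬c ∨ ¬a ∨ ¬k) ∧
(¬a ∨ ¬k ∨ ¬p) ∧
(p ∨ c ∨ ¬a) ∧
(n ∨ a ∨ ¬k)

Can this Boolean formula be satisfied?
Yes

Yes, the formula is satisfiable.

One satisfying assignment is: c=True, n=False, k=False, a=False, p=False

Verification: With this assignment, all 20 clauses evaluate to true.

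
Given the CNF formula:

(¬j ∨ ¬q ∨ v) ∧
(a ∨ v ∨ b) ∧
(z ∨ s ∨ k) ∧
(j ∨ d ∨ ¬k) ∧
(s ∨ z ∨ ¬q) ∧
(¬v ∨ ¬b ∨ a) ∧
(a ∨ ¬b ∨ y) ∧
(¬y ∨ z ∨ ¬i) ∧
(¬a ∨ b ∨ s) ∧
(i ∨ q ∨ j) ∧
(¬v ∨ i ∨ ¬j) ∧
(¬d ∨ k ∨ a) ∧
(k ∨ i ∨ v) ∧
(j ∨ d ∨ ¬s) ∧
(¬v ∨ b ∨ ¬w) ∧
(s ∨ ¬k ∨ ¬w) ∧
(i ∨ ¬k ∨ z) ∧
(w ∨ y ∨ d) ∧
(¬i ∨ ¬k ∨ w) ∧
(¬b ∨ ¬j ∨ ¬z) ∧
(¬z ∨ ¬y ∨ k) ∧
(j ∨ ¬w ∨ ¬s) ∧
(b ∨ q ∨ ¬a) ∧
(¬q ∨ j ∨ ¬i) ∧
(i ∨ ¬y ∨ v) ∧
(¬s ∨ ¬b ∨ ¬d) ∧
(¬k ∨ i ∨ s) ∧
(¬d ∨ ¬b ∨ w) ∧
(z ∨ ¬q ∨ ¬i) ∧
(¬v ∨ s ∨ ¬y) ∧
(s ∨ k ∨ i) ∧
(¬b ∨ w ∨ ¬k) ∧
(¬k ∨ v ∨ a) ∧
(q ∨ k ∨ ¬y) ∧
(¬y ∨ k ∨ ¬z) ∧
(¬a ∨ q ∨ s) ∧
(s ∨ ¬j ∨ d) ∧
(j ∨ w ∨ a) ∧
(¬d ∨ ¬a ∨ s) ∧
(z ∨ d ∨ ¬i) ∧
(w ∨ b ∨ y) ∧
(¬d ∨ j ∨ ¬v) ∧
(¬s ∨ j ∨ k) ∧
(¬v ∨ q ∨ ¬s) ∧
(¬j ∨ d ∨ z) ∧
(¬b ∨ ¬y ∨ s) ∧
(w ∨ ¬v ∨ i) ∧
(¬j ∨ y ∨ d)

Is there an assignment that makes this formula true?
No

No, the formula is not satisfiable.

No assignment of truth values to the variables can make all 48 clauses true simultaneously.

The formula is UNSAT (unsatisfiable).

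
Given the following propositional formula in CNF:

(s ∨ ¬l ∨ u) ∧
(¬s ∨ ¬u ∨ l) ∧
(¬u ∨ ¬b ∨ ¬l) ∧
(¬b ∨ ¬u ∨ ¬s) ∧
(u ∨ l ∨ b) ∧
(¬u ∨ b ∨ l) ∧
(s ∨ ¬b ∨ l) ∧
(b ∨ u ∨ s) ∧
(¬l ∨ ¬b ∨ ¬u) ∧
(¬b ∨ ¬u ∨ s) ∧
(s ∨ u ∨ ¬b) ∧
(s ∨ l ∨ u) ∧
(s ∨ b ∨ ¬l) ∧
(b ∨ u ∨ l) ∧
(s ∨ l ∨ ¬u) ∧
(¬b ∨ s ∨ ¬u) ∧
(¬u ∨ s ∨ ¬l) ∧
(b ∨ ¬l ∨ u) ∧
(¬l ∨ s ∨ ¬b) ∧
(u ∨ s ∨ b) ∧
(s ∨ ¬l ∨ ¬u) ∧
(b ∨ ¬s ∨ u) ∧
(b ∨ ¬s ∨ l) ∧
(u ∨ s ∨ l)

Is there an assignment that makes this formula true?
Yes

Yes, the formula is satisfiable.

One satisfying assignment is: u=True, b=False, s=True, l=True

Verification: With this assignment, all 24 clauses evaluate to true.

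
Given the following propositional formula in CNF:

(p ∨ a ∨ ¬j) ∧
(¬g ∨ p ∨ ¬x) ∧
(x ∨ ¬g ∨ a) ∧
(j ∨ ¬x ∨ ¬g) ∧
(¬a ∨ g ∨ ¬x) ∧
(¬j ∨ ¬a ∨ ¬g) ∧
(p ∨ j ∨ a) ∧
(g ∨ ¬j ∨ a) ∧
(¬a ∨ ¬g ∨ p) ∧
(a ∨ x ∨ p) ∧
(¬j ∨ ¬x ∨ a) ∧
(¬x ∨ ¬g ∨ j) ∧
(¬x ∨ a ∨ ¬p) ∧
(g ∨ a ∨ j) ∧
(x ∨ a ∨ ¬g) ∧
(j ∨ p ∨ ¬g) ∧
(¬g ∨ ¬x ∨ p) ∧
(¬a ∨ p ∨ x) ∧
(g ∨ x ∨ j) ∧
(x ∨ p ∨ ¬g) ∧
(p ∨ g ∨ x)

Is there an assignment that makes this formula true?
Yes

Yes, the formula is satisfiable.

One satisfying assignment is: p=True, g=True, j=False, x=False, a=True

Verification: With this assignment, all 21 clauses evaluate to true.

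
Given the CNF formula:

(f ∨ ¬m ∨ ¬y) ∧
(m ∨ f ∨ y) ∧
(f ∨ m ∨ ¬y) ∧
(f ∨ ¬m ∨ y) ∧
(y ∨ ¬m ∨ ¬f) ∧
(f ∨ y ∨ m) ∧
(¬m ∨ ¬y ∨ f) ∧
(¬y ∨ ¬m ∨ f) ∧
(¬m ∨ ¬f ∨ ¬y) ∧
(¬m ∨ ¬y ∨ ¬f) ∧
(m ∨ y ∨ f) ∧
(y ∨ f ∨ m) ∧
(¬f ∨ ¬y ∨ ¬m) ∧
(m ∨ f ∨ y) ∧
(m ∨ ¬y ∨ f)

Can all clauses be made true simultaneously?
Yes

Yes, the formula is satisfiable.

One satisfying assignment is: y=False, m=False, f=True

Verification: With this assignment, all 15 clauses evaluate to true.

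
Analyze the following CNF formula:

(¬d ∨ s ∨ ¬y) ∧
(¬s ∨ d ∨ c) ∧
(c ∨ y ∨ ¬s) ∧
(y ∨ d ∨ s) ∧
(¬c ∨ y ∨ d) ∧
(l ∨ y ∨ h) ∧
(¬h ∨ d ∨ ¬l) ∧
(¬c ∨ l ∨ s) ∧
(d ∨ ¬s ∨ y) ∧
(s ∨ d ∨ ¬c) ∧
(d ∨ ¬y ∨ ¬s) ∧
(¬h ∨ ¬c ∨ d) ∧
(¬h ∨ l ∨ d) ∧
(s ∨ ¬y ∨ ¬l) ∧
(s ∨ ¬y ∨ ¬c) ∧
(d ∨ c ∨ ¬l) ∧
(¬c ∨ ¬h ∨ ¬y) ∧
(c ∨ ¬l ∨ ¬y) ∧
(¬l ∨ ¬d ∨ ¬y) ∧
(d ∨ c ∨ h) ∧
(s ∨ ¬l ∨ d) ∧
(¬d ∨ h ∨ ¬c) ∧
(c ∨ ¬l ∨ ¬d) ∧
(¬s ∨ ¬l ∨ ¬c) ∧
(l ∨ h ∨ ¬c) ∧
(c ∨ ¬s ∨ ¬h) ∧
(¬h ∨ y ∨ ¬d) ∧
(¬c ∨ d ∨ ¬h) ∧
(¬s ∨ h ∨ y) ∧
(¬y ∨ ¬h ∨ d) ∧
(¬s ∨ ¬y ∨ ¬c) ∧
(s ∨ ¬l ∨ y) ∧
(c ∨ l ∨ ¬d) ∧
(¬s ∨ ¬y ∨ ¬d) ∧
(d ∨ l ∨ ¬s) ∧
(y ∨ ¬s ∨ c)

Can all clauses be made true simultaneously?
No

No, the formula is not satisfiable.

No assignment of truth values to the variables can make all 36 clauses true simultaneously.

The formula is UNSAT (unsatisfiable).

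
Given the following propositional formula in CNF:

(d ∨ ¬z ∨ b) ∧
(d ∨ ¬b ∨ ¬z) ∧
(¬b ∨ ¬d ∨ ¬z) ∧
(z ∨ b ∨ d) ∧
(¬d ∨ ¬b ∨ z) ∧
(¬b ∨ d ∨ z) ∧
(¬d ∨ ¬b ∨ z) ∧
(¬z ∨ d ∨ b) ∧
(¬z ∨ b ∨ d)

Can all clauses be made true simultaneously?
Yes

Yes, the formula is satisfiable.

One satisfying assignment is: b=False, d=True, z=False

Verification: With this assignment, all 9 clauses evaluate to true.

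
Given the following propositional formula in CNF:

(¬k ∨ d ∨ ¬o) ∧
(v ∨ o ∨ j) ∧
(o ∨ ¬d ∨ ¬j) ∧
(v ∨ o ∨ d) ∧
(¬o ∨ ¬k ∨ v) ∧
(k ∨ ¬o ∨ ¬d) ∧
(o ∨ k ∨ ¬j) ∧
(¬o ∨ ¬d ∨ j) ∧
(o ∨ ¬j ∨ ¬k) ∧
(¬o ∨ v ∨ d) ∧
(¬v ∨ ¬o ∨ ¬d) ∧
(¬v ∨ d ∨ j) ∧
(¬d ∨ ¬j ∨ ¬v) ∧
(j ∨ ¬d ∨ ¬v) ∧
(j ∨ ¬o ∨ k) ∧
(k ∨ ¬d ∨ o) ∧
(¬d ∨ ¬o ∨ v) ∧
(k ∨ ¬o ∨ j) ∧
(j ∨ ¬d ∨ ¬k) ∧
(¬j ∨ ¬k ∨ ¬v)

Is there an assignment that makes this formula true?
Yes

Yes, the formula is satisfiable.

One satisfying assignment is: k=False, j=True, d=False, o=True, v=True

Verification: With this assignment, all 20 clauses evaluate to true.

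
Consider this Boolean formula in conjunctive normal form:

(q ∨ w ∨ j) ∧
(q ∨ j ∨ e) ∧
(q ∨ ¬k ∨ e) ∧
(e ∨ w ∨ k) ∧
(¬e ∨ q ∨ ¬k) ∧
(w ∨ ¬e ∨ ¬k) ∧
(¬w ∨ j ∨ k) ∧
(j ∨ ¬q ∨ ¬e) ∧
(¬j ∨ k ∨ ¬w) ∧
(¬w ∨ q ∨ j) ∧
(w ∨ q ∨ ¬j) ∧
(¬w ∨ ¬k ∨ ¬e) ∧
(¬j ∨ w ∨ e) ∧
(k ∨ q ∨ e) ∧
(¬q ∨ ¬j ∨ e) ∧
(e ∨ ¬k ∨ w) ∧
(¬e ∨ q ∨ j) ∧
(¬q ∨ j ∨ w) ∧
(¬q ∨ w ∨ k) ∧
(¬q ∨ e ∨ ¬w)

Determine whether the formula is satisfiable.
No

No, the formula is not satisfiable.

No assignment of truth values to the variables can make all 20 clauses true simultaneously.

The formula is UNSAT (unsatisfiable).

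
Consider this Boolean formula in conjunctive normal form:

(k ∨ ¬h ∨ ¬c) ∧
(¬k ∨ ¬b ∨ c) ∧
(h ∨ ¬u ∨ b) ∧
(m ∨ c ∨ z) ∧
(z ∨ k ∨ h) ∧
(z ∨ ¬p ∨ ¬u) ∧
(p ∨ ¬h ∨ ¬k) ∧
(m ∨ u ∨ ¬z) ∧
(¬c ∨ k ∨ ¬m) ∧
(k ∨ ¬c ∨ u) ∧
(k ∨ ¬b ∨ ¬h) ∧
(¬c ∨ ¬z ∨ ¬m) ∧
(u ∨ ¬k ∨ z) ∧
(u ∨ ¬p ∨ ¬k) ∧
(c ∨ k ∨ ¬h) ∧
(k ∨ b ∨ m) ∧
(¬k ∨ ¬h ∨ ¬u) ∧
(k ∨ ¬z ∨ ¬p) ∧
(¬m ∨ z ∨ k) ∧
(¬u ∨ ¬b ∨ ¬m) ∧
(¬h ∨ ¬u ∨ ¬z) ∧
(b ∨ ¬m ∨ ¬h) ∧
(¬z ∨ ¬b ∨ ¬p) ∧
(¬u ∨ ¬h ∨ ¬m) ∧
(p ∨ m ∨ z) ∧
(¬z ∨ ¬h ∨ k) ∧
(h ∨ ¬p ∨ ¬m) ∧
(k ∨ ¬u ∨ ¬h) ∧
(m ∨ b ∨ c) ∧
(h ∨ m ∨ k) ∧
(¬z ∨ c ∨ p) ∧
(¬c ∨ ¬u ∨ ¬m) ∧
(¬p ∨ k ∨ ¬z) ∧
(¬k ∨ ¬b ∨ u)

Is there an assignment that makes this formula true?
Yes

Yes, the formula is satisfiable.

One satisfying assignment is: b=True, z=True, m=False, c=True, p=False, h=False, u=True, k=True

Verification: With this assignment, all 34 clauses evaluate to true.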